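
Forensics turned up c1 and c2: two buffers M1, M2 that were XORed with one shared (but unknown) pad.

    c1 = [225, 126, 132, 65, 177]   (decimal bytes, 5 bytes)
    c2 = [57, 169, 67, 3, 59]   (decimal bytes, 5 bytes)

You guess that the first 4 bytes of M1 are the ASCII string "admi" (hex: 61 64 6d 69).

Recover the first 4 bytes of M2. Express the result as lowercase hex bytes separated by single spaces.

First, c1 ⊕ c2 = (M1 ⊕ K) ⊕ (M2 ⊕ K) = M1 ⊕ M2, so the key drops out. Then M2 = (M1 ⊕ M2) ⊕ M1 over the first 4 bytes.
byte 0: (e1 ⊕ 39) ⊕ 61 = d8 ⊕ 61 = b9
byte 1: (7e ⊕ a9) ⊕ 64 = d7 ⊕ 64 = b3
byte 2: (84 ⊕ 43) ⊕ 6d = c7 ⊕ 6d = aa
byte 3: (41 ⊕ 03) ⊕ 69 = 42 ⊕ 69 = 2b

b9 b3 aa 2b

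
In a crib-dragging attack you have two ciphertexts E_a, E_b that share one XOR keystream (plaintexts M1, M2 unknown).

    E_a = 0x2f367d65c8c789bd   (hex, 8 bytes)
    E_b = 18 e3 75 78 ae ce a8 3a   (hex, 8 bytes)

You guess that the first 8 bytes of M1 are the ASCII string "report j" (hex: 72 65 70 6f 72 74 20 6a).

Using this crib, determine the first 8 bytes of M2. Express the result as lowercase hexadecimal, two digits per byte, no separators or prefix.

First, E_a ⊕ E_b = (M1 ⊕ K) ⊕ (M2 ⊕ K) = M1 ⊕ M2, so the key drops out. Then M2 = (M1 ⊕ M2) ⊕ M1 over the first 8 bytes.
byte 0: (2f XOR 18) XOR 72 = 37 XOR 72 = 45
byte 1: (36 XOR e3) XOR 65 = d5 XOR 65 = b0
byte 2: (7d XOR 75) XOR 70 = 08 XOR 70 = 78
byte 3: (65 XOR 78) XOR 6f = 1d XOR 6f = 72
byte 4: (c8 XOR ae) XOR 72 = 66 XOR 72 = 14
byte 5: (c7 XOR ce) XOR 74 = 09 XOR 74 = 7d
byte 6: (89 XOR a8) XOR 20 = 21 XOR 20 = 01
byte 7: (bd XOR 3a) XOR 6a = 87 XOR 6a = ed

45b07872147d01ed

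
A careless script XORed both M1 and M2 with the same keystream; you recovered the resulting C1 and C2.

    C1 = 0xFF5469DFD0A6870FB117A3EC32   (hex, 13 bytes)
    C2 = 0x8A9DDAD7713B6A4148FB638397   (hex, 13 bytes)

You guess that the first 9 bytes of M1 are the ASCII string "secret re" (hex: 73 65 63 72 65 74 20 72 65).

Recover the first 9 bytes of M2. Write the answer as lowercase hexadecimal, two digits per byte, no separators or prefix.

First, C1 ⊕ C2 = (M1 ⊕ K) ⊕ (M2 ⊕ K) = M1 ⊕ M2, so the key drops out. Then M2 = (M1 ⊕ M2) ⊕ M1 over the first 9 bytes.
byte 0: (ff xor 8a) xor 73 = 75 xor 73 = 06
byte 1: (54 xor 9d) xor 65 = c9 xor 65 = ac
byte 2: (69 xor da) xor 63 = b3 xor 63 = d0
byte 3: (df xor d7) xor 72 = 08 xor 72 = 7a
byte 4: (d0 xor 71) xor 65 = a1 xor 65 = c4
byte 5: (a6 xor 3b) xor 74 = 9d xor 74 = e9
byte 6: (87 xor 6a) xor 20 = ed xor 20 = cd
byte 7: (0f xor 41) xor 72 = 4e xor 72 = 3c
byte 8: (b1 xor 48) xor 65 = f9 xor 65 = 9c

06acd07ac4e9cd3c9c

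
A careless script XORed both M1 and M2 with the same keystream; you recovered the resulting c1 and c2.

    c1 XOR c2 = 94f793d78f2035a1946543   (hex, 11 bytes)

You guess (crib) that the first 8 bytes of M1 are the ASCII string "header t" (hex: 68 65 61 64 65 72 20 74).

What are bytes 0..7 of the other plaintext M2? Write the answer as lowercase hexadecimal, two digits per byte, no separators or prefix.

Since c1 ⊕ c2 = M1 ⊕ M2, XORing with the guessed M1 bytes yields the corresponding M2 bytes: M2 = (c1 ⊕ c2) ⊕ M1.
94 XOR 68 = fc
f7 XOR 65 = 92
93 XOR 61 = f2
d7 XOR 64 = b3
8f XOR 65 = ea
20 XOR 72 = 52
35 XOR 20 = 15
a1 XOR 74 = d5

fc92f2b3ea5215d5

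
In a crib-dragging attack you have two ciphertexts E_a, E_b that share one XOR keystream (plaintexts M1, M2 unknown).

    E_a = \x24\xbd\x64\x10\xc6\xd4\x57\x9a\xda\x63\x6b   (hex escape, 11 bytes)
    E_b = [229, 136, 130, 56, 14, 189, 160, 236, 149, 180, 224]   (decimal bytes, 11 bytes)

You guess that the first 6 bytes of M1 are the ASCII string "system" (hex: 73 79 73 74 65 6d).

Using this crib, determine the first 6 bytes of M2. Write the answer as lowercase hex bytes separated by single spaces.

b2 4c 95 5c ad 04

First, E_a ⊕ E_b = (M1 ⊕ K) ⊕ (M2 ⊕ K) = M1 ⊕ M2, so the key drops out. Then M2 = (M1 ⊕ M2) ⊕ M1 over the first 6 bytes.
byte 0: (24 XOR e5) XOR 73 = c1 XOR 73 = b2
byte 1: (bd XOR 88) XOR 79 = 35 XOR 79 = 4c
byte 2: (64 XOR 82) XOR 73 = e6 XOR 73 = 95
byte 3: (10 XOR 38) XOR 74 = 28 XOR 74 = 5c
byte 4: (c6 XOR 0e) XOR 65 = c8 XOR 65 = ad
byte 5: (d4 XOR bd) XOR 6d = 69 XOR 6d = 04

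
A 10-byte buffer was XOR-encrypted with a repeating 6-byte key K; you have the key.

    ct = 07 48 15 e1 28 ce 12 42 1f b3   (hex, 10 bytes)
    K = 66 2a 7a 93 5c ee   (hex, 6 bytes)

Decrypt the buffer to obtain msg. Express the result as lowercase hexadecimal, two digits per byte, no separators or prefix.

61626f72742074686520

The 6-byte key repeats, so the effective keystream is 66 2a 7a 93 5c ee 66 2a 7a 93.
byte 0: 00000111 XOR 01100110 = 01100001
byte 1: 01001000 XOR 00101010 = 01100010
byte 2: 00010101 XOR 01111010 = 01101111
byte 3: 11100001 XOR 10010011 = 01110010
byte 4: 00101000 XOR 01011100 = 01110100
byte 5: 11001110 XOR 11101110 = 00100000
byte 6: 00010010 XOR 01100110 = 01110100
byte 7: 01000010 XOR 00101010 = 01101000
byte 8: 00011111 XOR 01111010 = 01100101
byte 9: 10110011 XOR 10010011 = 00100000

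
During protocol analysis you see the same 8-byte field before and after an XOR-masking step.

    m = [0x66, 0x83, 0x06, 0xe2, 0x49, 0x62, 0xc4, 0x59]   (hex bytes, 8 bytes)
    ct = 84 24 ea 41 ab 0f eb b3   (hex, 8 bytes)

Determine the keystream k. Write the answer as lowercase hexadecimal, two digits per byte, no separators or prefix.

Since ct = m ⊕ k, XORing both sides with m gives k = m ⊕ ct.
byte 0: 66 ^ 84 = e2
byte 1: 83 ^ 24 = a7
byte 2: 06 ^ ea = ec
byte 3: e2 ^ 41 = a3
byte 4: 49 ^ ab = e2
byte 5: 62 ^ 0f = 6d
byte 6: c4 ^ eb = 2f
byte 7: 59 ^ b3 = ea

e2a7eca3e26d2fea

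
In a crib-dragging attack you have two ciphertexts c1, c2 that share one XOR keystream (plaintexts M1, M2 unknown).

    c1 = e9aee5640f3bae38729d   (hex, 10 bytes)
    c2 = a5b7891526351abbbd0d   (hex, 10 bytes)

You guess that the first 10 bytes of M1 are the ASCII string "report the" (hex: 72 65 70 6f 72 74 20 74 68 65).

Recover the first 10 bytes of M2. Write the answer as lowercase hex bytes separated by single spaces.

3e 7c 1c 1e 5b 7a 94 f7 a7 f5

First, c1 ⊕ c2 = (M1 ⊕ K) ⊕ (M2 ⊕ K) = M1 ⊕ M2, so the key drops out. Then M2 = (M1 ⊕ M2) ⊕ M1 over the first 10 bytes.
byte 0: (e9 xor a5) xor 72 = 4c xor 72 = 3e
byte 1: (ae xor b7) xor 65 = 19 xor 65 = 7c
byte 2: (e5 xor 89) xor 70 = 6c xor 70 = 1c
byte 3: (64 xor 15) xor 6f = 71 xor 6f = 1e
byte 4: (0f xor 26) xor 72 = 29 xor 72 = 5b
byte 5: (3b xor 35) xor 74 = 0e xor 74 = 7a
byte 6: (ae xor 1a) xor 20 = b4 xor 20 = 94
byte 7: (38 xor bb) xor 74 = 83 xor 74 = f7
byte 8: (72 xor bd) xor 68 = cf xor 68 = a7
byte 9: (9d xor 0d) xor 65 = 90 xor 65 = f5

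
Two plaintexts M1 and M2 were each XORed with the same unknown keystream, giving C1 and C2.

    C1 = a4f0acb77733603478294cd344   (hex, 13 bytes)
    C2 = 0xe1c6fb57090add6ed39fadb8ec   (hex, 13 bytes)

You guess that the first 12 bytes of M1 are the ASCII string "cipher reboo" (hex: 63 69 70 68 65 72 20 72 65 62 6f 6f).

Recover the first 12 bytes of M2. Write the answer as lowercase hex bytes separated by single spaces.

26 5f 27 88 1b 4b 9d 28 ce d4 8e 04

First, C1 ⊕ C2 = (M1 ⊕ K) ⊕ (M2 ⊕ K) = M1 ⊕ M2, so the key drops out. Then M2 = (M1 ⊕ M2) ⊕ M1 over the first 12 bytes.
byte 0: (a4 ^ e1) ^ 63 = 45 ^ 63 = 26
byte 1: (f0 ^ c6) ^ 69 = 36 ^ 69 = 5f
byte 2: (ac ^ fb) ^ 70 = 57 ^ 70 = 27
byte 3: (b7 ^ 57) ^ 68 = e0 ^ 68 = 88
byte 4: (77 ^ 09) ^ 65 = 7e ^ 65 = 1b
byte 5: (33 ^ 0a) ^ 72 = 39 ^ 72 = 4b
byte 6: (60 ^ dd) ^ 20 = bd ^ 20 = 9d
byte 7: (34 ^ 6e) ^ 72 = 5a ^ 72 = 28
byte 8: (78 ^ d3) ^ 65 = ab ^ 65 = ce
byte 9: (29 ^ 9f) ^ 62 = b6 ^ 62 = d4
byte 10: (4c ^ ad) ^ 6f = e1 ^ 6f = 8e
byte 11: (d3 ^ b8) ^ 6f = 6b ^ 6f = 04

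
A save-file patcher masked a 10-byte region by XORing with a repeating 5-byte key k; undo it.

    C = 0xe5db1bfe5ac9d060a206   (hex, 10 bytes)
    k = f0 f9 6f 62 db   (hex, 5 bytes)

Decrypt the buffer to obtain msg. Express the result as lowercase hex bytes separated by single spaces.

The 5-byte key repeats, so the effective keystream is f0 f9 6f 62 db f0 f9 6f 62 db.
byte 0: e5 xor f0 = 15
byte 1: db xor f9 = 22
byte 2: 1b xor 6f = 74
byte 3: fe xor 62 = 9c
byte 4: 5a xor db = 81
byte 5: c9 xor f0 = 39
byte 6: d0 xor f9 = 29
byte 7: 60 xor 6f = 0f
byte 8: a2 xor 62 = c0
byte 9: 06 xor db = dd

15 22 74 9c 81 39 29 0f c0 dd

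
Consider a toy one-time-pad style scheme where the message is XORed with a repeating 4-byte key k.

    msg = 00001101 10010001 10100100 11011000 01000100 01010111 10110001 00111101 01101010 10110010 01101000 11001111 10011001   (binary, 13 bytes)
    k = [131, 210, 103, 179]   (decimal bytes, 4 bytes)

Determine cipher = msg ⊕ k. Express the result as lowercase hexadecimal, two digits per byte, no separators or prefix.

8e43c36bc785d68ee9600f7c1a

The 4-byte key repeats, so the effective keystream is 83 d2 67 b3 83 d2 67 b3 83 d2 67 b3 83.
byte 0:  13 ⊕ 131 = 142
byte 1: 145 ⊕ 210 =  67
byte 2: 164 ⊕ 103 = 195
byte 3: 216 ⊕ 179 = 107
byte 4:  68 ⊕ 131 = 199
byte 5:  87 ⊕ 210 = 133
byte 6: 177 ⊕ 103 = 214
byte 7:  61 ⊕ 179 = 142
byte 8: 106 ⊕ 131 = 233
byte 9: 178 ⊕ 210 =  96
byte 10: 104 ⊕ 103 =  15
byte 11: 207 ⊕ 179 = 124
byte 12: 153 ⊕ 131 =  26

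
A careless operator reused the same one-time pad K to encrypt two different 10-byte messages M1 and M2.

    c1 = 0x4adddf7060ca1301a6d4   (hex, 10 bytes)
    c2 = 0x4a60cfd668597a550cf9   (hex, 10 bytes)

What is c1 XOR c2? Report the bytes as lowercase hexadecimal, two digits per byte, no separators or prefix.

c1 ⊕ c2 = (M1 ⊕ K) ⊕ (M2 ⊕ K) = M1 ⊕ M2 — the shared key cancels under XOR.
4a ⊕ 4a = 00
dd ⊕ 60 = bd
df ⊕ cf = 10
70 ⊕ d6 = a6
60 ⊕ 68 = 08
ca ⊕ 59 = 93
13 ⊕ 7a = 69
01 ⊕ 55 = 54
a6 ⊕ 0c = aa
d4 ⊕ f9 = 2d

00bd10a608936954aa2d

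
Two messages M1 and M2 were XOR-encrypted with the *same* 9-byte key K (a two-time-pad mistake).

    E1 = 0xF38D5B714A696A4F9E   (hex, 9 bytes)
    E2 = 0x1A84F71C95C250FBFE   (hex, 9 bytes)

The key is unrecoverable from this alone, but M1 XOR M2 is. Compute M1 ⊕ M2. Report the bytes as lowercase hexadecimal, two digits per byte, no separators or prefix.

e909ac6ddfab3ab460

E1 ⊕ E2 = (M1 ⊕ K) ⊕ (M2 ⊕ K) = M1 ⊕ M2 — the shared key cancels under XOR.
f3 ⊕ 1a = e9
8d ⊕ 84 = 09
5b ⊕ f7 = ac
71 ⊕ 1c = 6d
4a ⊕ 95 = df
69 ⊕ c2 = ab
6a ⊕ 50 = 3a
4f ⊕ fb = b4
9e ⊕ fe = 60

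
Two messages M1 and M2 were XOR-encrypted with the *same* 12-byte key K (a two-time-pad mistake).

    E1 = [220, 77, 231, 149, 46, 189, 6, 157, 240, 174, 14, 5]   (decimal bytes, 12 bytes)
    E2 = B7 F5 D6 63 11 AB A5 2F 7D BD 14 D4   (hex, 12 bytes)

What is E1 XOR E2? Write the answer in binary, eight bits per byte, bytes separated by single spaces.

01101011 10111000 00110001 11110110 00111111 00010110 10100011 10110010 10001101 00010011 00011010 11010001

E1 ⊕ E2 = (M1 ⊕ K) ⊕ (M2 ⊕ K) = M1 ⊕ M2 — the shared key cancels under XOR.
dc ^ b7 = 6b
4d ^ f5 = b8
e7 ^ d6 = 31
95 ^ 63 = f6
2e ^ 11 = 3f
bd ^ ab = 16
06 ^ a5 = a3
9d ^ 2f = b2
f0 ^ 7d = 8d
ae ^ bd = 13
0e ^ 14 = 1a
05 ^ d4 = d1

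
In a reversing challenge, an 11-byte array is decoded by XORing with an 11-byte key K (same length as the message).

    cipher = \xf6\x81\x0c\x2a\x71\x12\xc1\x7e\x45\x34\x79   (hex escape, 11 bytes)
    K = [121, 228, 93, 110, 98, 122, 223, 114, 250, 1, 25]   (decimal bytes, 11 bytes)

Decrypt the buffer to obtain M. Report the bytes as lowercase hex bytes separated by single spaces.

8f 65 51 44 13 68 1e 0c bf 35 60

XOR is its own inverse, so applying the key byte-wise gives the result directly.
f6 XOR 79 = 8f
81 XOR e4 = 65
0c XOR 5d = 51
2a XOR 6e = 44
71 XOR 62 = 13
12 XOR 7a = 68
c1 XOR df = 1e
7e XOR 72 = 0c
45 XOR fa = bf
34 XOR 01 = 35
79 XOR 19 = 60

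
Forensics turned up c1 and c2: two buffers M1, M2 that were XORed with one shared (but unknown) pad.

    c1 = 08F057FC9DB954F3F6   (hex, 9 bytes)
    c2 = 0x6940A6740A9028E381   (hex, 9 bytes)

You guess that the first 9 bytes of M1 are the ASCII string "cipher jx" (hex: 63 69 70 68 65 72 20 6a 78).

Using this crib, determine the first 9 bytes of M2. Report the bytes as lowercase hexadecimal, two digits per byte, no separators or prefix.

First, c1 ⊕ c2 = (M1 ⊕ K) ⊕ (M2 ⊕ K) = M1 ⊕ M2, so the key drops out. Then M2 = (M1 ⊕ M2) ⊕ M1 over the first 9 bytes.
byte 0: (08 xor 69) xor 63 = 61 xor 63 = 02
byte 1: (f0 xor 40) xor 69 = b0 xor 69 = d9
byte 2: (57 xor a6) xor 70 = f1 xor 70 = 81
byte 3: (fc xor 74) xor 68 = 88 xor 68 = e0
byte 4: (9d xor 0a) xor 65 = 97 xor 65 = f2
byte 5: (b9 xor 90) xor 72 = 29 xor 72 = 5b
byte 6: (54 xor 28) xor 20 = 7c xor 20 = 5c
byte 7: (f3 xor e3) xor 6a = 10 xor 6a = 7a
byte 8: (f6 xor 81) xor 78 = 77 xor 78 = 0f

02d981e0f25b5c7a0f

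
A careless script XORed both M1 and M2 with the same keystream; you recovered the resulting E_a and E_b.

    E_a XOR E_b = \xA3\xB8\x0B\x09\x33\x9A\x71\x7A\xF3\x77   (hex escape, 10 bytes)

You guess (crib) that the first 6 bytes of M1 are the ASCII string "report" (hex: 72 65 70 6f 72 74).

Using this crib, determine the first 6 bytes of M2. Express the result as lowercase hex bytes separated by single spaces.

Since E_a ⊕ E_b = M1 ⊕ M2, XORing with the guessed M1 bytes yields the corresponding M2 bytes: M2 = (E_a ⊕ E_b) ⊕ M1.
10100011 ^ 01110010 = 11010001
10111000 ^ 01100101 = 11011101
00001011 ^ 01110000 = 01111011
00001001 ^ 01101111 = 01100110
00110011 ^ 01110010 = 01000001
10011010 ^ 01110100 = 11101110

d1 dd 7b 66 41 ee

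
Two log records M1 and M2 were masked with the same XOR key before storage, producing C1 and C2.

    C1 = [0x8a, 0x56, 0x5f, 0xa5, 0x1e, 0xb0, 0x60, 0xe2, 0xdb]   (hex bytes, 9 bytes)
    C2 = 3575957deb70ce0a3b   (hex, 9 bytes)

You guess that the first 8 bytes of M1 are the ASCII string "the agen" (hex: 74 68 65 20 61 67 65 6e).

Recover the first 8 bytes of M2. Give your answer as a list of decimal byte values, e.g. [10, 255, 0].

[203, 75, 175, 248, 148, 167, 203, 134]

First, C1 ⊕ C2 = (M1 ⊕ K) ⊕ (M2 ⊕ K) = M1 ⊕ M2, so the key drops out. Then M2 = (M1 ⊕ M2) ⊕ M1 over the first 8 bytes.
byte 0: (8a ^ 35) ^ 74 = bf ^ 74 = cb
byte 1: (56 ^ 75) ^ 68 = 23 ^ 68 = 4b
byte 2: (5f ^ 95) ^ 65 = ca ^ 65 = af
byte 3: (a5 ^ 7d) ^ 20 = d8 ^ 20 = f8
byte 4: (1e ^ eb) ^ 61 = f5 ^ 61 = 94
byte 5: (b0 ^ 70) ^ 67 = c0 ^ 67 = a7
byte 6: (60 ^ ce) ^ 65 = ae ^ 65 = cb
byte 7: (e2 ^ 0a) ^ 6e = e8 ^ 6e = 86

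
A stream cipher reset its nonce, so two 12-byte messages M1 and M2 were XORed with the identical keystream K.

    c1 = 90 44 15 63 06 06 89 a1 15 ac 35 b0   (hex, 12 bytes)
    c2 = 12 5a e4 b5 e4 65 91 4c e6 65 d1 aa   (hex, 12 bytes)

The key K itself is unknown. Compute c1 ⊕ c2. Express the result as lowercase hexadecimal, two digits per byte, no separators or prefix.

821ef1d6e26318edf3c9e41a

c1 ⊕ c2 = (M1 ⊕ K) ⊕ (M2 ⊕ K) = M1 ⊕ M2 — the shared key cancels under XOR.
byte 0: 90 XOR 12 = 82
byte 1: 44 XOR 5a = 1e
byte 2: 15 XOR e4 = f1
byte 3: 63 XOR b5 = d6
byte 4: 06 XOR e4 = e2
byte 5: 06 XOR 65 = 63
byte 6: 89 XOR 91 = 18
byte 7: a1 XOR 4c = ed
byte 8: 15 XOR e6 = f3
byte 9: ac XOR 65 = c9
byte 10: 35 XOR d1 = e4
byte 11: b0 XOR aa = 1a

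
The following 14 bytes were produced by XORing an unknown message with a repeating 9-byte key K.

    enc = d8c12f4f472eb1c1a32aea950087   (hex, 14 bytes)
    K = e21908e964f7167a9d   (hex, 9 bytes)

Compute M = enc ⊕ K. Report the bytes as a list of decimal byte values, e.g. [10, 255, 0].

The 9-byte key repeats, so the effective keystream is e2 19 08 e9 64 f7 16 7a 9d e2 19 08 e9 64.
byte 0: d8 XOR e2 = 3a
byte 1: c1 XOR 19 = d8
byte 2: 2f XOR 08 = 27
byte 3: 4f XOR e9 = a6
byte 4: 47 XOR 64 = 23
byte 5: 2e XOR f7 = d9
byte 6: b1 XOR 16 = a7
byte 7: c1 XOR 7a = bb
byte 8: a3 XOR 9d = 3e
byte 9: 2a XOR e2 = c8
byte 10: ea XOR 19 = f3
byte 11: 95 XOR 08 = 9d
byte 12: 00 XOR e9 = e9
byte 13: 87 XOR 64 = e3

[58, 216, 39, 166, 35, 217, 167, 187, 62, 200, 243, 157, 233, 227]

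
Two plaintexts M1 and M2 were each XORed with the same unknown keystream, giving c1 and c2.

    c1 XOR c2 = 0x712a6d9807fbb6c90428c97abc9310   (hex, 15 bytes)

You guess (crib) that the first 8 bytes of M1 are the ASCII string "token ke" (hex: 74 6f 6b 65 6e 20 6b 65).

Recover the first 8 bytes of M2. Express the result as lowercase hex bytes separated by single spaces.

Since c1 ⊕ c2 = M1 ⊕ M2, XORing with the guessed M1 bytes yields the corresponding M2 bytes: M2 = (c1 ⊕ c2) ⊕ M1.
byte 0: 71 ⊕ 74 = 05
byte 1: 2a ⊕ 6f = 45
byte 2: 6d ⊕ 6b = 06
byte 3: 98 ⊕ 65 = fd
byte 4: 07 ⊕ 6e = 69
byte 5: fb ⊕ 20 = db
byte 6: b6 ⊕ 6b = dd
byte 7: c9 ⊕ 65 = ac

05 45 06 fd 69 db dd ac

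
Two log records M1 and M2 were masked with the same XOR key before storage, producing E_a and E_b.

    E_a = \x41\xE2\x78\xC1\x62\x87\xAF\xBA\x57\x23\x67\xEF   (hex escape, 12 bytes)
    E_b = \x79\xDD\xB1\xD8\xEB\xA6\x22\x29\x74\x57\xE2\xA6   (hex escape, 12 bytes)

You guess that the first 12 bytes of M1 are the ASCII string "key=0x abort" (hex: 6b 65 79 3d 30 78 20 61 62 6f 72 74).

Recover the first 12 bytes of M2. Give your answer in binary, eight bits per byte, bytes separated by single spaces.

01010011 01011010 10110000 00100100 10111001 01011001 10101101 11110010 01000001 00011011 11110111 00111101

First, E_a ⊕ E_b = (M1 ⊕ K) ⊕ (M2 ⊕ K) = M1 ⊕ M2, so the key drops out. Then M2 = (M1 ⊕ M2) ⊕ M1 over the first 12 bytes.
byte 0: (41 ^ 79) ^ 6b = 38 ^ 6b = 53
byte 1: (e2 ^ dd) ^ 65 = 3f ^ 65 = 5a
byte 2: (78 ^ b1) ^ 79 = c9 ^ 79 = b0
byte 3: (c1 ^ d8) ^ 3d = 19 ^ 3d = 24
byte 4: (62 ^ eb) ^ 30 = 89 ^ 30 = b9
byte 5: (87 ^ a6) ^ 78 = 21 ^ 78 = 59
byte 6: (af ^ 22) ^ 20 = 8d ^ 20 = ad
byte 7: (ba ^ 29) ^ 61 = 93 ^ 61 = f2
byte 8: (57 ^ 74) ^ 62 = 23 ^ 62 = 41
byte 9: (23 ^ 57) ^ 6f = 74 ^ 6f = 1b
byte 10: (67 ^ e2) ^ 72 = 85 ^ 72 = f7
byte 11: (ef ^ a6) ^ 74 = 49 ^ 74 = 3d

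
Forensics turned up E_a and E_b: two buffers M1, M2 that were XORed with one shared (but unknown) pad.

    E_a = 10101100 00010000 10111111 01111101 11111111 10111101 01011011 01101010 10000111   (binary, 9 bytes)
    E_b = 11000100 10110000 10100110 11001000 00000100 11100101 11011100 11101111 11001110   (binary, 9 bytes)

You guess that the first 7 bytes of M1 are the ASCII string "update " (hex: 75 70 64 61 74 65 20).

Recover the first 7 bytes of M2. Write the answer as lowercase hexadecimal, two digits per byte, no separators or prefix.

1dd07dd48f3da7

First, E_a ⊕ E_b = (M1 ⊕ K) ⊕ (M2 ⊕ K) = M1 ⊕ M2, so the key drops out. Then M2 = (M1 ⊕ M2) ⊕ M1 over the first 7 bytes.
byte 0: (ac xor c4) xor 75 = 68 xor 75 = 1d
byte 1: (10 xor b0) xor 70 = a0 xor 70 = d0
byte 2: (bf xor a6) xor 64 = 19 xor 64 = 7d
byte 3: (7d xor c8) xor 61 = b5 xor 61 = d4
byte 4: (ff xor 04) xor 74 = fb xor 74 = 8f
byte 5: (bd xor e5) xor 65 = 58 xor 65 = 3d
byte 6: (5b xor dc) xor 20 = 87 xor 20 = a7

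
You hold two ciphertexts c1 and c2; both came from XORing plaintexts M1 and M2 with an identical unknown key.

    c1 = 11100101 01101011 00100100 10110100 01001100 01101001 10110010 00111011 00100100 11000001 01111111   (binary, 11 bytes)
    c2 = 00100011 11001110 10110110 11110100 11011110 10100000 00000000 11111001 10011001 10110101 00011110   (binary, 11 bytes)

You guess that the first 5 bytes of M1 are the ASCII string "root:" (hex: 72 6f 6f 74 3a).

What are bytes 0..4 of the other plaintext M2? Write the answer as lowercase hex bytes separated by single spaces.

b4 ca fd 34 a8

First, c1 ⊕ c2 = (M1 ⊕ K) ⊕ (M2 ⊕ K) = M1 ⊕ M2, so the key drops out. Then M2 = (M1 ⊕ M2) ⊕ M1 over the first 5 bytes.
byte 0: (e5 ⊕ 23) ⊕ 72 = c6 ⊕ 72 = b4
byte 1: (6b ⊕ ce) ⊕ 6f = a5 ⊕ 6f = ca
byte 2: (24 ⊕ b6) ⊕ 6f = 92 ⊕ 6f = fd
byte 3: (b4 ⊕ f4) ⊕ 74 = 40 ⊕ 74 = 34
byte 4: (4c ⊕ de) ⊕ 3a = 92 ⊕ 3a = a8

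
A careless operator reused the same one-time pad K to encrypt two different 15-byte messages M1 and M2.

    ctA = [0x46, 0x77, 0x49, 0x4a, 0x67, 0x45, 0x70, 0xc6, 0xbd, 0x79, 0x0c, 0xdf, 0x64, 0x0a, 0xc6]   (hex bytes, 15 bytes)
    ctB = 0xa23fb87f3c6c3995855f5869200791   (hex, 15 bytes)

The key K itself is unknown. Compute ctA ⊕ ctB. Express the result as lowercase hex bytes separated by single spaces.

e4 48 f1 35 5b 29 49 53 38 26 54 b6 44 0d 57

ctA ⊕ ctB = (M1 ⊕ K) ⊕ (M2 ⊕ K) = M1 ⊕ M2 — the shared key cancels under XOR.
byte 0: 46 xor a2 = e4
byte 1: 77 xor 3f = 48
byte 2: 49 xor b8 = f1
byte 3: 4a xor 7f = 35
byte 4: 67 xor 3c = 5b
byte 5: 45 xor 6c = 29
byte 6: 70 xor 39 = 49
byte 7: c6 xor 95 = 53
byte 8: bd xor 85 = 38
byte 9: 79 xor 5f = 26
byte 10: 0c xor 58 = 54
byte 11: df xor 69 = b6
byte 12: 64 xor 20 = 44
byte 13: 0a xor 07 = 0d
byte 14: c6 xor 91 = 57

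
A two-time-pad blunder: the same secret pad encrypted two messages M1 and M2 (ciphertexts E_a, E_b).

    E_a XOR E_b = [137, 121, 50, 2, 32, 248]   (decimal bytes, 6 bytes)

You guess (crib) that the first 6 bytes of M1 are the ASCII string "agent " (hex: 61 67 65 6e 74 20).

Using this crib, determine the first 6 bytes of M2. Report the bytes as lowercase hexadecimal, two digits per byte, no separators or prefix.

Since E_a ⊕ E_b = M1 ⊕ M2, XORing with the guessed M1 bytes yields the corresponding M2 bytes: M2 = (E_a ⊕ E_b) ⊕ M1.
byte 0: 89 XOR 61 = e8
byte 1: 79 XOR 67 = 1e
byte 2: 32 XOR 65 = 57
byte 3: 02 XOR 6e = 6c
byte 4: 20 XOR 74 = 54
byte 5: f8 XOR 20 = d8

e81e576c54d8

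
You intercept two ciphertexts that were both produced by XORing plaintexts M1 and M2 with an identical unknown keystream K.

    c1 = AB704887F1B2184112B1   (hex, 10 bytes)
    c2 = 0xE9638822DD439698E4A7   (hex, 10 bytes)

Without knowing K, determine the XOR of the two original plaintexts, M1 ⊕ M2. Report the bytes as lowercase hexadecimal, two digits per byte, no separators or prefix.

4213c0a52cf18ed9f616

c1 ⊕ c2 = (M1 ⊕ K) ⊕ (M2 ⊕ K) = M1 ⊕ M2 — the shared key cancels under XOR.
byte 0: 10101011 XOR 11101001 = 01000010
byte 1: 01110000 XOR 01100011 = 00010011
byte 2: 01001000 XOR 10001000 = 11000000
byte 3: 10000111 XOR 00100010 = 10100101
byte 4: 11110001 XOR 11011101 = 00101100
byte 5: 10110010 XOR 01000011 = 11110001
byte 6: 00011000 XOR 10010110 = 10001110
byte 7: 01000001 XOR 10011000 = 11011001
byte 8: 00010010 XOR 11100100 = 11110110
byte 9: 10110001 XOR 10100111 = 00010110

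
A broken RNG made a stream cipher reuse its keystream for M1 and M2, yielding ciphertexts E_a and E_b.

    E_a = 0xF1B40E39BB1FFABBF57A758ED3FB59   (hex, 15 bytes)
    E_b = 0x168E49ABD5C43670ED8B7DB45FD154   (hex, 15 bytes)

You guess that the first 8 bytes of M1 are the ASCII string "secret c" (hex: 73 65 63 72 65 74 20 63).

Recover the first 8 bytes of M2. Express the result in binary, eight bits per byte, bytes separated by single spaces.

10010100 01011111 00100100 11100000 00001011 10101111 11101100 10101000

First, E_a ⊕ E_b = (M1 ⊕ K) ⊕ (M2 ⊕ K) = M1 ⊕ M2, so the key drops out. Then M2 = (M1 ⊕ M2) ⊕ M1 over the first 8 bytes.
byte 0: (f1 XOR 16) XOR 73 = e7 XOR 73 = 94
byte 1: (b4 XOR 8e) XOR 65 = 3a XOR 65 = 5f
byte 2: (0e XOR 49) XOR 63 = 47 XOR 63 = 24
byte 3: (39 XOR ab) XOR 72 = 92 XOR 72 = e0
byte 4: (bb XOR d5) XOR 65 = 6e XOR 65 = 0b
byte 5: (1f XOR c4) XOR 74 = db XOR 74 = af
byte 6: (fa XOR 36) XOR 20 = cc XOR 20 = ec
byte 7: (bb XOR 70) XOR 63 = cb XOR 63 = a8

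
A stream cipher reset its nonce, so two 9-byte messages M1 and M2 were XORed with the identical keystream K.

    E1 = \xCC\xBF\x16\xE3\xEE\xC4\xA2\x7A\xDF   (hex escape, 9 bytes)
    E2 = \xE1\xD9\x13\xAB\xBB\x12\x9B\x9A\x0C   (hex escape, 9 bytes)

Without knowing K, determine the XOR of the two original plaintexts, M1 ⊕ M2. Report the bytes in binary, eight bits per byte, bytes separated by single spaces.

E1 ⊕ E2 = (M1 ⊕ K) ⊕ (M2 ⊕ K) = M1 ⊕ M2 — the shared key cancels under XOR.
cc ^ e1 = 2d
bf ^ d9 = 66
16 ^ 13 = 05
e3 ^ ab = 48
ee ^ bb = 55
c4 ^ 12 = d6
a2 ^ 9b = 39
7a ^ 9a = e0
df ^ 0c = d3

00101101 01100110 00000101 01001000 01010101 11010110 00111001 11100000 11010011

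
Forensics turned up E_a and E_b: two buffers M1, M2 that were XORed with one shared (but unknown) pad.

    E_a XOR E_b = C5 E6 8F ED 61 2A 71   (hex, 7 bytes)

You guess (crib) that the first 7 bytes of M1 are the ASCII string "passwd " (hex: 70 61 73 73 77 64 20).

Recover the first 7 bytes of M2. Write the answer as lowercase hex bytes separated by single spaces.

Since E_a ⊕ E_b = M1 ⊕ M2, XORing with the guessed M1 bytes yields the corresponding M2 bytes: M2 = (E_a ⊕ E_b) ⊕ M1.
c5 ^ 70 = b5
e6 ^ 61 = 87
8f ^ 73 = fc
ed ^ 73 = 9e
61 ^ 77 = 16
2a ^ 64 = 4e
71 ^ 20 = 51

b5 87 fc 9e 16 4e 51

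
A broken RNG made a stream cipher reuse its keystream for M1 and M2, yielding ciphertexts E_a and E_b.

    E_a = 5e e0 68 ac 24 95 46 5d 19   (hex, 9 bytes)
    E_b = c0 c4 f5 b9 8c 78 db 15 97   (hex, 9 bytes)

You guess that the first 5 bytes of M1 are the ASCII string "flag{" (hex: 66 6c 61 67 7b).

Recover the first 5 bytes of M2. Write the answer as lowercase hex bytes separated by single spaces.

f8 48 fc 72 d3

First, E_a ⊕ E_b = (M1 ⊕ K) ⊕ (M2 ⊕ K) = M1 ⊕ M2, so the key drops out. Then M2 = (M1 ⊕ M2) ⊕ M1 over the first 5 bytes.
byte 0: (5e xor c0) xor 66 = 9e xor 66 = f8
byte 1: (e0 xor c4) xor 6c = 24 xor 6c = 48
byte 2: (68 xor f5) xor 61 = 9d xor 61 = fc
byte 3: (ac xor b9) xor 67 = 15 xor 67 = 72
byte 4: (24 xor 8c) xor 7b = a8 xor 7b = d3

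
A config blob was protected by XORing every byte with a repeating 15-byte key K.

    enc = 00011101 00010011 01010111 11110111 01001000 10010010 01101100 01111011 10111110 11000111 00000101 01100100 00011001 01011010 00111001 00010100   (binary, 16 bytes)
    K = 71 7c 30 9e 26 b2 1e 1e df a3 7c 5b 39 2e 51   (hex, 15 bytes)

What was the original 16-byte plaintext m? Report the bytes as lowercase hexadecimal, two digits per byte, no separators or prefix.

The 15-byte key repeats, so the effective keystream is 71 7c 30 9e 26 b2 1e 1e df a3 7c 5b 39 2e 51 71.
byte 0: 1d XOR 71 = 6c
byte 1: 13 XOR 7c = 6f
byte 2: 57 XOR 30 = 67
byte 3: f7 XOR 9e = 69
byte 4: 48 XOR 26 = 6e
byte 5: 92 XOR b2 = 20
byte 6: 6c XOR 1e = 72
byte 7: 7b XOR 1e = 65
byte 8: be XOR df = 61
byte 9: c7 XOR a3 = 64
byte 10: 05 XOR 7c = 79
byte 11: 64 XOR 5b = 3f
byte 12: 19 XOR 39 = 20
byte 13: 5a XOR 2e = 74
byte 14: 39 XOR 51 = 68
byte 15: 14 XOR 71 = 65

6c6f67696e2072656164793f20746865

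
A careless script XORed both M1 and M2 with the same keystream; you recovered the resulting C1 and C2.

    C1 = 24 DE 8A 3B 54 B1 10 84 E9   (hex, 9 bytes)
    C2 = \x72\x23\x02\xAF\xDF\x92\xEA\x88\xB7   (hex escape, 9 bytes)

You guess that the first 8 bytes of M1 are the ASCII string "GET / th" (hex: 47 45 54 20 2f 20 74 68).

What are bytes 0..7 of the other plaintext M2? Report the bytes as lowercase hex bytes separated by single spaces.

11 b8 dc b4 a4 03 8e 64

First, C1 ⊕ C2 = (M1 ⊕ K) ⊕ (M2 ⊕ K) = M1 ⊕ M2, so the key drops out. Then M2 = (M1 ⊕ M2) ⊕ M1 over the first 8 bytes.
byte 0: (24 ⊕ 72) ⊕ 47 = 56 ⊕ 47 = 11
byte 1: (de ⊕ 23) ⊕ 45 = fd ⊕ 45 = b8
byte 2: (8a ⊕ 02) ⊕ 54 = 88 ⊕ 54 = dc
byte 3: (3b ⊕ af) ⊕ 20 = 94 ⊕ 20 = b4
byte 4: (54 ⊕ df) ⊕ 2f = 8b ⊕ 2f = a4
byte 5: (b1 ⊕ 92) ⊕ 20 = 23 ⊕ 20 = 03
byte 6: (10 ⊕ ea) ⊕ 74 = fa ⊕ 74 = 8e
byte 7: (84 ⊕ 88) ⊕ 68 = 0c ⊕ 68 = 64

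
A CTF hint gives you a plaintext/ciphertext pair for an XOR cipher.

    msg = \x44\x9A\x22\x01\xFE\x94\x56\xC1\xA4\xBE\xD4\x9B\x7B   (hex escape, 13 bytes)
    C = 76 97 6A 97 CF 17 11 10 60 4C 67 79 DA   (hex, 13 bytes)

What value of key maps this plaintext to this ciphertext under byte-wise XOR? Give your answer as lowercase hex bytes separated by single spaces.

32 0d 48 96 31 83 47 d1 c4 f2 b3 e2 a1

Since C = msg ⊕ key, XORing both sides with msg gives key = msg ⊕ C.
byte 0:  68 ⊕ 118 =  50
byte 1: 154 ⊕ 151 =  13
byte 2:  34 ⊕ 106 =  72
byte 3:   1 ⊕ 151 = 150
byte 4: 254 ⊕ 207 =  49
byte 5: 148 ⊕  23 = 131
byte 6:  86 ⊕  17 =  71
byte 7: 193 ⊕  16 = 209
byte 8: 164 ⊕  96 = 196
byte 9: 190 ⊕  76 = 242
byte 10: 212 ⊕ 103 = 179
byte 11: 155 ⊕ 121 = 226
byte 12: 123 ⊕ 218 = 161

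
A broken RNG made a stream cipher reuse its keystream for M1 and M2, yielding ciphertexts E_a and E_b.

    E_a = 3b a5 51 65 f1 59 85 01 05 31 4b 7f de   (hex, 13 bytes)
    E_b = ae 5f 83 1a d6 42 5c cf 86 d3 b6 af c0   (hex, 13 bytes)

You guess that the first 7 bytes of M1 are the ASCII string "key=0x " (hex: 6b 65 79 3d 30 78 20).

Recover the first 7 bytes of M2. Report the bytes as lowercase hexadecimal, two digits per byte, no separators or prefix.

fe9fab421763f9

First, E_a ⊕ E_b = (M1 ⊕ K) ⊕ (M2 ⊕ K) = M1 ⊕ M2, so the key drops out. Then M2 = (M1 ⊕ M2) ⊕ M1 over the first 7 bytes.
byte 0: (3b XOR ae) XOR 6b = 95 XOR 6b = fe
byte 1: (a5 XOR 5f) XOR 65 = fa XOR 65 = 9f
byte 2: (51 XOR 83) XOR 79 = d2 XOR 79 = ab
byte 3: (65 XOR 1a) XOR 3d = 7f XOR 3d = 42
byte 4: (f1 XOR d6) XOR 30 = 27 XOR 30 = 17
byte 5: (59 XOR 42) XOR 78 = 1b XOR 78 = 63
byte 6: (85 XOR 5c) XOR 20 = d9 XOR 20 = f9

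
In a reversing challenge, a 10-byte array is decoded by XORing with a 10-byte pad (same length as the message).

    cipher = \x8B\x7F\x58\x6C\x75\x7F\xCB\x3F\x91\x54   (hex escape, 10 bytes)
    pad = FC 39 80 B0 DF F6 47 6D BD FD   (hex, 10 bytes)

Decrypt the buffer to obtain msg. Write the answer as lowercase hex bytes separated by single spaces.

77 46 d8 dc aa 89 8c 52 2c a9

10001011 xor 11111100 = 01110111
01111111 xor 00111001 = 01000110
01011000 xor 10000000 = 11011000
01101100 xor 10110000 = 11011100
01110101 xor 11011111 = 10101010
01111111 xor 11110110 = 10001001
11001011 xor 01000111 = 10001100
00111111 xor 01101101 = 01010010
10010001 xor 10111101 = 00101100
01010100 xor 11111101 = 10101001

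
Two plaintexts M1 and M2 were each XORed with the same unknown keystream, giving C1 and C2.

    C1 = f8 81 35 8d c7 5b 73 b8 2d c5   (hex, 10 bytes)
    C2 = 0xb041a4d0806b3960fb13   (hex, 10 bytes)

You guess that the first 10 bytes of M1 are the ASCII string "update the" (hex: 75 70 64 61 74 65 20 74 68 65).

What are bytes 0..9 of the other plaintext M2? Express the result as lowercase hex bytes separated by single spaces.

First, C1 ⊕ C2 = (M1 ⊕ K) ⊕ (M2 ⊕ K) = M1 ⊕ M2, so the key drops out. Then M2 = (M1 ⊕ M2) ⊕ M1 over the first 10 bytes.
byte 0: (f8 XOR b0) XOR 75 = 48 XOR 75 = 3d
byte 1: (81 XOR 41) XOR 70 = c0 XOR 70 = b0
byte 2: (35 XOR a4) XOR 64 = 91 XOR 64 = f5
byte 3: (8d XOR d0) XOR 61 = 5d XOR 61 = 3c
byte 4: (c7 XOR 80) XOR 74 = 47 XOR 74 = 33
byte 5: (5b XOR 6b) XOR 65 = 30 XOR 65 = 55
byte 6: (73 XOR 39) XOR 20 = 4a XOR 20 = 6a
byte 7: (b8 XOR 60) XOR 74 = d8 XOR 74 = ac
byte 8: (2d XOR fb) XOR 68 = d6 XOR 68 = be
byte 9: (c5 XOR 13) XOR 65 = d6 XOR 65 = b3

3d b0 f5 3c 33 55 6a ac be b3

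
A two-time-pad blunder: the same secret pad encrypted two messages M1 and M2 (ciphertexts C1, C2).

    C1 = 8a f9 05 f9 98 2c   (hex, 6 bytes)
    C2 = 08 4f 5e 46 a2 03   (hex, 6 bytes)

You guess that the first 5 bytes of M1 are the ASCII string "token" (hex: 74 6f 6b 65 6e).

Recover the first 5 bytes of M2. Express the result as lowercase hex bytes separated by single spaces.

First, C1 ⊕ C2 = (M1 ⊕ K) ⊕ (M2 ⊕ K) = M1 ⊕ M2, so the key drops out. Then M2 = (M1 ⊕ M2) ⊕ M1 over the first 5 bytes.
byte 0: (8a XOR 08) XOR 74 = 82 XOR 74 = f6
byte 1: (f9 XOR 4f) XOR 6f = b6 XOR 6f = d9
byte 2: (05 XOR 5e) XOR 6b = 5b XOR 6b = 30
byte 3: (f9 XOR 46) XOR 65 = bf XOR 65 = da
byte 4: (98 XOR a2) XOR 6e = 3a XOR 6e = 54

f6 d9 30 da 54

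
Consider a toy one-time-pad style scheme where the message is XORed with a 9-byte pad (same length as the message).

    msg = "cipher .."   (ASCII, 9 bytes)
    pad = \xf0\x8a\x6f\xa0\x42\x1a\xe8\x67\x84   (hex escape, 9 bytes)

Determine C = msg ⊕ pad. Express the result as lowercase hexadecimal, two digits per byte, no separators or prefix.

93e31fc82768c849aa

byte 0:  99 XOR 240 = 147
byte 1: 105 XOR 138 = 227
byte 2: 112 XOR 111 =  31
byte 3: 104 XOR 160 = 200
byte 4: 101 XOR  66 =  39
byte 5: 114 XOR  26 = 104
byte 6:  32 XOR 232 = 200
byte 7:  46 XOR 103 =  73
byte 8:  46 XOR 132 = 170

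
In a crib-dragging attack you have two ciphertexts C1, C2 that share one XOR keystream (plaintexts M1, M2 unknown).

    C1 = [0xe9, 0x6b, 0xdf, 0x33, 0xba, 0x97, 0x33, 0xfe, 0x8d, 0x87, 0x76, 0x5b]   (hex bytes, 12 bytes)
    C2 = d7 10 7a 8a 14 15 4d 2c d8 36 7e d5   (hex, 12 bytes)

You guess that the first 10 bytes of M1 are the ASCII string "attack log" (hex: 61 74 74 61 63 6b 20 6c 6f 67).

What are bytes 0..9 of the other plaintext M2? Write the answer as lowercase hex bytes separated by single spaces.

5f 0f d1 d8 cd e9 5e be 3a d6

First, C1 ⊕ C2 = (M1 ⊕ K) ⊕ (M2 ⊕ K) = M1 ⊕ M2, so the key drops out. Then M2 = (M1 ⊕ M2) ⊕ M1 over the first 10 bytes.
byte 0: (e9 ⊕ d7) ⊕ 61 = 3e ⊕ 61 = 5f
byte 1: (6b ⊕ 10) ⊕ 74 = 7b ⊕ 74 = 0f
byte 2: (df ⊕ 7a) ⊕ 74 = a5 ⊕ 74 = d1
byte 3: (33 ⊕ 8a) ⊕ 61 = b9 ⊕ 61 = d8
byte 4: (ba ⊕ 14) ⊕ 63 = ae ⊕ 63 = cd
byte 5: (97 ⊕ 15) ⊕ 6b = 82 ⊕ 6b = e9
byte 6: (33 ⊕ 4d) ⊕ 20 = 7e ⊕ 20 = 5e
byte 7: (fe ⊕ 2c) ⊕ 6c = d2 ⊕ 6c = be
byte 8: (8d ⊕ d8) ⊕ 6f = 55 ⊕ 6f = 3a
byte 9: (87 ⊕ 36) ⊕ 67 = b1 ⊕ 67 = d6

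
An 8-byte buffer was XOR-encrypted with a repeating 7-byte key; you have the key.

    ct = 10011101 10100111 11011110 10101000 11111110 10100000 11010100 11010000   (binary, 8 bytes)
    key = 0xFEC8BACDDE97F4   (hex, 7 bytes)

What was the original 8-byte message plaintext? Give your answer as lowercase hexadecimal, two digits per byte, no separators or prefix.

The 7-byte key repeats, so the effective keystream is fe c8 ba cd de 97 f4 fe.
byte 0: 157 XOR 254 =  99
byte 1: 167 XOR 200 = 111
byte 2: 222 XOR 186 = 100
byte 3: 168 XOR 205 = 101
byte 4: 254 XOR 222 =  32
byte 5: 160 XOR 151 =  55
byte 6: 212 XOR 244 =  32
byte 7: 208 XOR 254 =  46

636f64652037202e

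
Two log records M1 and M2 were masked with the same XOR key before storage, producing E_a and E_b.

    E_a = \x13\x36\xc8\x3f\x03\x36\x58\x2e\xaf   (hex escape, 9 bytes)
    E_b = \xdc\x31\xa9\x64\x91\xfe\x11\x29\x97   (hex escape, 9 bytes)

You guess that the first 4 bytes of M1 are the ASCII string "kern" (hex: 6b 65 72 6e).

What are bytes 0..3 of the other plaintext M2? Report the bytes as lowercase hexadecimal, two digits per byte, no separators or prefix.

a4621335

First, E_a ⊕ E_b = (M1 ⊕ K) ⊕ (M2 ⊕ K) = M1 ⊕ M2, so the key drops out. Then M2 = (M1 ⊕ M2) ⊕ M1 over the first 4 bytes.
byte 0: (13 xor dc) xor 6b = cf xor 6b = a4
byte 1: (36 xor 31) xor 65 = 07 xor 65 = 62
byte 2: (c8 xor a9) xor 72 = 61 xor 72 = 13
byte 3: (3f xor 64) xor 6e = 5b xor 6e = 35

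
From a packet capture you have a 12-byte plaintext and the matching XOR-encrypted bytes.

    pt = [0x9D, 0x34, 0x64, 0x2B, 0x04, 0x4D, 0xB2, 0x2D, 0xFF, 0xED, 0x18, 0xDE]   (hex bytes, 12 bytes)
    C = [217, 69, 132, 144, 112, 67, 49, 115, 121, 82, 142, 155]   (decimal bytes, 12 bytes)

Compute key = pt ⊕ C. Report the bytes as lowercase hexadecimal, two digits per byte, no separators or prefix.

Since C = pt ⊕ key, XORing both sides with pt gives key = pt ⊕ C.
9d ⊕ d9 = 44
34 ⊕ 45 = 71
64 ⊕ 84 = e0
2b ⊕ 90 = bb
04 ⊕ 70 = 74
4d ⊕ 43 = 0e
b2 ⊕ 31 = 83
2d ⊕ 73 = 5e
ff ⊕ 79 = 86
ed ⊕ 52 = bf
18 ⊕ 8e = 96
de ⊕ 9b = 45

4471e0bb740e835e86bf9645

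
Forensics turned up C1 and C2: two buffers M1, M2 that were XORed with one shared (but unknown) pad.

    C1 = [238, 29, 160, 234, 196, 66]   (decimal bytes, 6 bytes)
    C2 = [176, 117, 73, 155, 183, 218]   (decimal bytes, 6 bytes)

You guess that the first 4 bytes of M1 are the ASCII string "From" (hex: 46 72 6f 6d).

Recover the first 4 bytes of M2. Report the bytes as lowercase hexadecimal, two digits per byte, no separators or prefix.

181a861c

First, C1 ⊕ C2 = (M1 ⊕ K) ⊕ (M2 ⊕ K) = M1 ⊕ M2, so the key drops out. Then M2 = (M1 ⊕ M2) ⊕ M1 over the first 4 bytes.
byte 0: (ee ^ b0) ^ 46 = 5e ^ 46 = 18
byte 1: (1d ^ 75) ^ 72 = 68 ^ 72 = 1a
byte 2: (a0 ^ 49) ^ 6f = e9 ^ 6f = 86
byte 3: (ea ^ 9b) ^ 6d = 71 ^ 6d = 1c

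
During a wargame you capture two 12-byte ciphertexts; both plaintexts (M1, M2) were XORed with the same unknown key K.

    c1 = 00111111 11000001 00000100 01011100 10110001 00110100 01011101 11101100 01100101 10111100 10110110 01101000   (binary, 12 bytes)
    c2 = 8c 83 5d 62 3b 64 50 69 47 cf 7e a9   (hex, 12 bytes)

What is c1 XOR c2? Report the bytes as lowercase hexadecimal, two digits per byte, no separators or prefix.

c1 ⊕ c2 = (M1 ⊕ K) ⊕ (M2 ⊕ K) = M1 ⊕ M2 — the shared key cancels under XOR.
 63 ^ 140 = 179
193 ^ 131 =  66
  4 ^  93 =  89
 92 ^  98 =  62
177 ^  59 = 138
 52 ^ 100 =  80
 93 ^  80 =  13
236 ^ 105 = 133
101 ^  71 =  34
188 ^ 207 = 115
182 ^ 126 = 200
104 ^ 169 = 193

b342593e8a500d852273c8c1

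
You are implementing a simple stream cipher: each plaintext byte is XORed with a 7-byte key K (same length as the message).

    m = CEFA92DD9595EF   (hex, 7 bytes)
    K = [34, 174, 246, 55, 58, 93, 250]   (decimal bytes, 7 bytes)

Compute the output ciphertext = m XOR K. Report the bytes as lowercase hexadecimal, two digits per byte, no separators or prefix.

ce xor 22 = ec
fa xor ae = 54
92 xor f6 = 64
dd xor 37 = ea
95 xor 3a = af
95 xor 5d = c8
ef xor fa = 15

ec5464eaafc815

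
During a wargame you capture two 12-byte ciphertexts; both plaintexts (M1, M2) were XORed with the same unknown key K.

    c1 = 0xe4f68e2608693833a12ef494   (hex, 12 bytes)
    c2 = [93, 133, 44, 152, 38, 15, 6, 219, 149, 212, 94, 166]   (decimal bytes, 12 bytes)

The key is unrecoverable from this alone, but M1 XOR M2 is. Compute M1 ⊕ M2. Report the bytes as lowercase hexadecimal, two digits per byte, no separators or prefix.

b973a2be2e663ee834faaa32

c1 ⊕ c2 = (M1 ⊕ K) ⊕ (M2 ⊕ K) = M1 ⊕ M2 — the shared key cancels under XOR.
e4 ⊕ 5d = b9
f6 ⊕ 85 = 73
8e ⊕ 2c = a2
26 ⊕ 98 = be
08 ⊕ 26 = 2e
69 ⊕ 0f = 66
38 ⊕ 06 = 3e
33 ⊕ db = e8
a1 ⊕ 95 = 34
2e ⊕ d4 = fa
f4 ⊕ 5e = aa
94 ⊕ a6 = 32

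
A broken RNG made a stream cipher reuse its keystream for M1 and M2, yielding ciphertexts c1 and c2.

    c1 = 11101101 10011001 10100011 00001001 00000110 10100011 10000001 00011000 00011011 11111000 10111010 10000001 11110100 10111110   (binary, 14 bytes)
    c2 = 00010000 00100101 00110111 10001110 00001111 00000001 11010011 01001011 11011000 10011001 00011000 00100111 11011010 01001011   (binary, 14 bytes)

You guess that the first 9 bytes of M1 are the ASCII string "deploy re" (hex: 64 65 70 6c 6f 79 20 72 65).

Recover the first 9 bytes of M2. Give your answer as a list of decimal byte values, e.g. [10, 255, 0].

[153, 217, 228, 235, 102, 219, 114, 33, 166]

First, c1 ⊕ c2 = (M1 ⊕ K) ⊕ (M2 ⊕ K) = M1 ⊕ M2, so the key drops out. Then M2 = (M1 ⊕ M2) ⊕ M1 over the first 9 bytes.
byte 0: (ed XOR 10) XOR 64 = fd XOR 64 = 99
byte 1: (99 XOR 25) XOR 65 = bc XOR 65 = d9
byte 2: (a3 XOR 37) XOR 70 = 94 XOR 70 = e4
byte 3: (09 XOR 8e) XOR 6c = 87 XOR 6c = eb
byte 4: (06 XOR 0f) XOR 6f = 09 XOR 6f = 66
byte 5: (a3 XOR 01) XOR 79 = a2 XOR 79 = db
byte 6: (81 XOR d3) XOR 20 = 52 XOR 20 = 72
byte 7: (18 XOR 4b) XOR 72 = 53 XOR 72 = 21
byte 8: (1b XOR d8) XOR 65 = c3 XOR 65 = a6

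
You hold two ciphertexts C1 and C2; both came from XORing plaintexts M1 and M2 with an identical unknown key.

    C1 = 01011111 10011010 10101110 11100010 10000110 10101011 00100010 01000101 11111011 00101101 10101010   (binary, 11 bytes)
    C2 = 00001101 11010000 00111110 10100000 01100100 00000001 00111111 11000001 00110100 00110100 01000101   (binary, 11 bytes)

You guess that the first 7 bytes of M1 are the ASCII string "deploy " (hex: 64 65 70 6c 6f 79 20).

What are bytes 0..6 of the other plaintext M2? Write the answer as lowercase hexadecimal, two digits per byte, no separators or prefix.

362fe02e8dd33d

First, C1 ⊕ C2 = (M1 ⊕ K) ⊕ (M2 ⊕ K) = M1 ⊕ M2, so the key drops out. Then M2 = (M1 ⊕ M2) ⊕ M1 over the first 7 bytes.
byte 0: (5f ^ 0d) ^ 64 = 52 ^ 64 = 36
byte 1: (9a ^ d0) ^ 65 = 4a ^ 65 = 2f
byte 2: (ae ^ 3e) ^ 70 = 90 ^ 70 = e0
byte 3: (e2 ^ a0) ^ 6c = 42 ^ 6c = 2e
byte 4: (86 ^ 64) ^ 6f = e2 ^ 6f = 8d
byte 5: (ab ^ 01) ^ 79 = aa ^ 79 = d3
byte 6: (22 ^ 3f) ^ 20 = 1d ^ 20 = 3d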